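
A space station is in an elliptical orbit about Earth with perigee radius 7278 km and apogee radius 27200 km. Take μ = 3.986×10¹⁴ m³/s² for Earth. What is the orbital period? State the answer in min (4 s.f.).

T ≈ 375.4 min

Semi-major axis a = (r_p + r_a)/2 = (7278.0 + 27200)/2 = 17239 km = 1.724×10⁷ m.
By Kepler's third law T = 2π√(a³/μ) = 2π × 3.585×10³ = 2.253×10⁴ s.
= 375.4 min.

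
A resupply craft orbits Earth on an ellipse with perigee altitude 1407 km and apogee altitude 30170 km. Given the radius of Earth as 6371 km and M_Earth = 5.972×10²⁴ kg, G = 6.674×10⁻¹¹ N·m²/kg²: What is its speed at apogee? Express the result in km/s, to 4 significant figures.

μ = GM = 6.674×10⁻¹¹ × 5.972×10²⁴ = 3.986×10¹⁴ m³/s².
r_p = 6371 + 1407 = 7778.0 km = 7.7780×10⁶ m.
r_a = 6371 + 30170 = 36541 km = 3.6541×10⁷ m.
Semi-major axis a = (r_p + r_a)/2 = 22160 km = 2.216×10⁷ m.
Vis-viva: v² = μ(2/r − 1/a) = 3.986×10¹⁴ × (5.473×10⁻⁸ − 4.513×10⁻⁸) = 3.829×10⁶ m²/s².
v = 1957 m/s = 1.957 km/s.

v ≈ 1.957 km/s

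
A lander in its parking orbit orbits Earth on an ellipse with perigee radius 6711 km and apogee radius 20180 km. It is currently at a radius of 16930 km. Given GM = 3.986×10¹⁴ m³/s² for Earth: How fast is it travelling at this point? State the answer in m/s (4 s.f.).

Semi-major axis a = (r_p + r_a)/2 = 13446 km = 1.345×10⁷ m.
Vis-viva: v² = μ(2/r − 1/a) = 3.986×10¹⁴ × (1.181×10⁻⁷ − 7.437×10⁻⁸) = 1.744×10⁷ m²/s².
v = 4176 m/s.

v ≈ 4176 m/s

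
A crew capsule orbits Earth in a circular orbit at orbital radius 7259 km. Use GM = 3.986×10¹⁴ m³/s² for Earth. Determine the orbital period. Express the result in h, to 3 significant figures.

T ≈ 1.71 h

r = 7259 km = 7.259×10⁶ m.
Kepler's third law: T = 2π√(r³/μ) = 2π√((7.259×10⁶)³ / 3.986×10¹⁴).
r³/μ = 9.596×10⁵ s², so T = 2π × 9.796×10² = 6.155×10³ s.
Converting: 6.155×10³ s ÷ 3600 = 1.710 h.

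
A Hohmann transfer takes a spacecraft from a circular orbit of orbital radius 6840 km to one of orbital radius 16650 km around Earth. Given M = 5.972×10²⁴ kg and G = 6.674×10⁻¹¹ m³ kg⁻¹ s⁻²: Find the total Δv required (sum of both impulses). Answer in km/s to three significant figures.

Δv_total ≈ 2.61 km/s

μ = GM = 6.674×10⁻¹¹ × 5.972×10²⁴ = 3.986×10¹⁴ m³/s².
r₁ = 6840 km = 6.840×10⁶ m.
r₂ = 16650 km = 1.665×10⁷ m.
Transfer ellipse a_t = (r₁ + r₂)/2 = 1.174×10⁷ m.
At r₁: circular v_c1 = √(μ/r₁) = 7634 m/s; transfer-perigee v_p = √[μ(2/r₁ − 1/a_t)] = 9089 m/s.
Δv₁ = v_p − v_c1 = 1455 m/s.
At r₂: circular v_c2 = √(μ/r₂) = 4893 m/s; transfer-apogee v_a = √[μ(2/r₂ − 1/a_t)] = 3734 m/s.
Δv₂ = v_c2 − v_a = 1159 m/s.
Total Δv = Δv₁ + Δv₂ = 2614 m/s = 2.614 km/s.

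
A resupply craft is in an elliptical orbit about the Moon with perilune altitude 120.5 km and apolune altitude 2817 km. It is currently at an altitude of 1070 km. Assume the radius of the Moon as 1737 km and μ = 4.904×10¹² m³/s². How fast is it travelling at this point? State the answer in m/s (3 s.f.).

v ≈ 1400 m/s

r_p = 1737 + 120.5 = 1857.5 km = 1.8575×10⁶ m.
r_a = 1737 + 2817 = 4554.0 km = 4.5540×10⁶ m.
r = 1737 + 1070 = 2807.0 km = 2.807×10⁶ m.
Semi-major axis a = (r_p + r_a)/2 = 3205.8 km = 3.206×10⁶ m.
Vis-viva: v² = μ(2/r − 1/a) = 4.904×10¹² × (7.125×10⁻⁷ − 3.119×10⁻⁷) = 1.964×10⁶ m²/s².
v = 1402 m/s.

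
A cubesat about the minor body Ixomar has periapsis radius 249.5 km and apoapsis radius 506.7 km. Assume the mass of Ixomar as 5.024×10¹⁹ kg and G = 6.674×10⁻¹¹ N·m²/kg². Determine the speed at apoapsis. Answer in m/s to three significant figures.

v ≈ 66.1 m/s

μ = GM = 6.674×10⁻¹¹ × 5.024×10¹⁹ = 3.353×10⁹ m³/s².
Semi-major axis a = (r_p + r_a)/2 = 378.10 km = 3.781×10⁵ m.
Vis-viva: v² = μ(2/r − 1/a) = 3.353×10⁹ × (3.947×10⁻⁶ − 2.645×10⁻⁶) = 4.367×10³ m²/s².
v = 66.08 m/s.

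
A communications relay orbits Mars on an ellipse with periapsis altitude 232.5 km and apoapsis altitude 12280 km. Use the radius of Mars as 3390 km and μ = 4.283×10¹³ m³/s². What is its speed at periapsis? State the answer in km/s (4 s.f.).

r_p = 3390 + 232.5 = 3622.5 km = 3.6225×10⁶ m.
r_a = 3390 + 12280 = 15670 km = 1.5670×10⁷ m.
Semi-major axis a = (r_p + r_a)/2 = 9646.2 km = 9.646×10⁶ m.
Vis-viva: v² = μ(2/r − 1/a) = 4.283×10¹³ × (5.521×10⁻⁷ − 1.037×10⁻⁷) = 1.921×10⁷ m²/s².
v = 4383 m/s = 4.383 km/s.

v ≈ 4.383 km/s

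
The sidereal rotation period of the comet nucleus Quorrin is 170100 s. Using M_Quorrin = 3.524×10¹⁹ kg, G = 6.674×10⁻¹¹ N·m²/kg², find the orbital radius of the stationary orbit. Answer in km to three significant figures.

r_sync ≈ 1200 km

μ = GM = 6.674×10⁻¹¹ × 3.524×10¹⁹ = 2.352×10⁹ m³/s².
A synchronous orbit has period T, so by Kepler's third law a = (μT²/4π²)^(1/3).
μT²/4π² = 2.352×10⁹ × (1.701×10⁵)² / 39.48 = 1.724×10¹⁸ m³.
a = 1.199×10⁶ m = 1199.0 km.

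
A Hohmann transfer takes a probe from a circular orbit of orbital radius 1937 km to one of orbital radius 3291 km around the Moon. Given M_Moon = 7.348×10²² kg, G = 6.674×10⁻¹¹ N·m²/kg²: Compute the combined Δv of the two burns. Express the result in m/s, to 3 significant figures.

μ = GM = 6.674×10⁻¹¹ × 7.348×10²² = 4.904×10¹² m³/s².
r₁ = 1937 km = 1.937×10⁶ m.
r₂ = 3291 km = 3.291×10⁶ m.
Transfer ellipse a_t = (r₁ + r₂)/2 = 2.614×10⁶ m.
At r₁: circular v_c1 = √(μ/r₁) = 1591 m/s; transfer-perilune v_p = √[μ(2/r₁ − 1/a_t)] = 1785 m/s.
Δv₁ = v_p − v_c1 = 194.2 m/s.
At r₂: circular v_c2 = √(μ/r₂) = 1221 m/s; transfer-apolune v_a = √[μ(2/r₂ − 1/a_t)] = 1051 m/s.
Δv₂ = v_c2 − v_a = 169.9 m/s.
Total Δv = Δv₁ + Δv₂ = 364.1 m/s.

Δv_total ≈ 364 m/s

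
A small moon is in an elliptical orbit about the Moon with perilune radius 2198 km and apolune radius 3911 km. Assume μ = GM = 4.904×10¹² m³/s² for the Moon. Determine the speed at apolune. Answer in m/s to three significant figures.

v ≈ 950 m/s

Semi-major axis a = (r_p + r_a)/2 = 3054.5 km = 3.054×10⁶ m.
Vis-viva: v² = μ(2/r − 1/a) = 4.904×10¹² × (5.114×10⁻⁷ − 3.274×10⁻⁷) = 9.023×10⁵ m²/s².
v = 949.9 m/s.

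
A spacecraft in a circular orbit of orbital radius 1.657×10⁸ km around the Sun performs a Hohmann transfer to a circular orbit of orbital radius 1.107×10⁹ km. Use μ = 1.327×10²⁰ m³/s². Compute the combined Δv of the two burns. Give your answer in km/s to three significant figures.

Δv_total ≈ 14.4 km/s

r₁ = 1.657×10⁸ km = 1.657×10¹¹ m.
r₂ = 1.107×10⁹ km = 1.107×10¹² m.
Transfer ellipse a_t = (r₁ + r₂)/2 = 6.364×10¹¹ m.
At r₁: circular v_c1 = √(μ/r₁) = 28300 m/s; transfer-perihelion v_p = √[μ(2/r₁ − 1/a_t)] = 37330 m/s.
Δv₁ = v_p − v_c1 = 9026 m/s.
At r₂: circular v_c2 = √(μ/r₂) = 10950 m/s; transfer-aphelion v_a = √[μ(2/r₂ − 1/a_t)] = 5587 m/s.
Δv₂ = v_c2 − v_a = 5362 m/s.
Total Δv = Δv₁ + Δv₂ = 14390 m/s = 14.39 km/s.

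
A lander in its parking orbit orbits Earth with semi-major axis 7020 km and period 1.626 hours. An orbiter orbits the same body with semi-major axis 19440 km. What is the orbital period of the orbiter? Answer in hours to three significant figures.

Kepler's third law: T² ∝ a³, so T₂ = T₁ (a₂/a₁)^(3/2).
a₂/a₁ = 2.769, (a₂/a₁)^(3/2) = 4.608.
T₂ = 1.626 × 4.608 = 7.493 hours.

T₂ ≈ 7.49 hours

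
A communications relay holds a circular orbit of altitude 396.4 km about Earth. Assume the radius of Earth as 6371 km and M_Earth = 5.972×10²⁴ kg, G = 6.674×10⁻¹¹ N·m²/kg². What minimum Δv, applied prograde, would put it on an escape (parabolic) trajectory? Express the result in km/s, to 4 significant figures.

μ = GM = 6.674×10⁻¹¹ × 5.972×10²⁴ = 3.986×10¹⁴ m³/s².
r = 6371 + 396.4 = 6767.4 km = 6.7674×10⁶ m.
Circular speed v_c = √(μ/r) = 7674 m/s.
Escape speed v_esc = √(2μ/r) = √2 × v_c = 10850 m/s.
Δv = v_esc − v_c = 3179 m/s = 3.179 km/s.

Δv ≈ 3.179 km/s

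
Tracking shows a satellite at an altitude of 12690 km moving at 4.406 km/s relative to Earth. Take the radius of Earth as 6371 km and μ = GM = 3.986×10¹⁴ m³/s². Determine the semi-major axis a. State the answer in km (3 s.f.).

a ≈ 17800 km

r = 6371 + 12690 = 19061 km = 1.906×10⁷ m.
Specific orbital energy ε = v²/2 − μ/r = (4406)²/2 − 3.986×10¹⁴/1.906×10⁷ = -1.121×10⁷ J/kg.
Since ε = −μ/(2a), a = −μ/(2ε) = 1.779×10⁷ m = 17786 km.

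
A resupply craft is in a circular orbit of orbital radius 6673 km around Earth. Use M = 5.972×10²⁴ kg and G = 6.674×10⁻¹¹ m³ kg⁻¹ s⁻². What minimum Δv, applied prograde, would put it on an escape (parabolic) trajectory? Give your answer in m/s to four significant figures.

μ = GM = 6.674×10⁻¹¹ × 5.972×10²⁴ = 3.986×10¹⁴ m³/s².
r = 6673 km = 6.673×10⁶ m.
Circular speed v_c = √(μ/r) = 7728 m/s.
Escape speed v_esc = √(2μ/r) = √2 × v_c = 10930 m/s.
Δv = v_esc − v_c = 3201 m/s.

Δv ≈ 3201 m/s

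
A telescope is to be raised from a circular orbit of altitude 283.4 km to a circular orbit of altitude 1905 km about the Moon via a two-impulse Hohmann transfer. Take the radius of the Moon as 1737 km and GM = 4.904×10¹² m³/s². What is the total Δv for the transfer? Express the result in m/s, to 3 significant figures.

Δv_total ≈ 389 m/s

r₁ = 1737 + 283.4 = 2020.4 km = 2.0204×10⁶ m.
r₂ = 1737 + 1905 = 3642.0 km = 3.6420×10⁶ m.
Transfer ellipse a_t = (r₁ + r₂)/2 = 2.831×10⁶ m.
At r₁: circular v_c1 = √(μ/r₁) = 1558 m/s; transfer-perilune v_p = √[μ(2/r₁ − 1/a_t)] = 1767 m/s.
Δv₁ = v_p − v_c1 = 209.1 m/s.
At r₂: circular v_c2 = √(μ/r₂) = 1160 m/s; transfer-apolune v_a = √[μ(2/r₂ − 1/a_t)] = 980.3 m/s.
Δv₂ = v_c2 − v_a = 180.1 m/s.
Total Δv = Δv₁ + Δv₂ = 389.2 m/s.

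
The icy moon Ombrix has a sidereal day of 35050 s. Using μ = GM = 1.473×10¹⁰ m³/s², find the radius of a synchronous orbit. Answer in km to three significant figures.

A synchronous orbit has period T, so by Kepler's third law a = (μT²/4π²)^(1/3).
μT²/4π² = 1.473×10¹⁰ × (3.505×10⁴)² / 39.48 = 4.584×10¹⁷ m³.
a = 7.710×10⁵ m = 771.03 km.

r_sync ≈ 771 km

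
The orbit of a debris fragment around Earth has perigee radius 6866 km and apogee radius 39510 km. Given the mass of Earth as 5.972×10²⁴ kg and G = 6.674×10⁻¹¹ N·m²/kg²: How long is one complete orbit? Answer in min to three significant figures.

T ≈ 586 min

μ = GM = 6.674×10⁻¹¹ × 5.972×10²⁴ = 3.986×10¹⁴ m³/s².
Semi-major axis a = (r_p + r_a)/2 = (6866.0 + 39510)/2 = 23188 km = 2.319×10⁷ m.
By Kepler's third law T = 2π√(a³/μ) = 2π × 5.593×10³ = 3.514×10⁴ s.
= 585.7 min.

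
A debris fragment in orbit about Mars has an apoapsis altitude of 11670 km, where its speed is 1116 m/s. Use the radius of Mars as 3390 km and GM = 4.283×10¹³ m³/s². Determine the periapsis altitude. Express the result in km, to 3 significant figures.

periapsis altitude ≈ 832 km

r_a = 3390 + 11670 = 15060 km = 1.506×10⁷ m.
Specific energy ε = v²/2 − μ/r = -2.221×10⁶ J/kg, so a = −μ/(2ε) = 9.641×10⁶ m.
The apsides satisfy r_p + r_a = 2a, so the periapsis radius is 2a − r_a = 4.222×10⁶ m = 4222.1 km.
Periapsis altitude = 4222.1 − 3390 = 832.11 km.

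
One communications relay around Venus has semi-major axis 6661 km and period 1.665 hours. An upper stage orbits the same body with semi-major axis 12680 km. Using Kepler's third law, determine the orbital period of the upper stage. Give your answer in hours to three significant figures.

Kepler's third law: T² ∝ a³, so T₂ = T₁ (a₂/a₁)^(3/2).
a₂/a₁ = 1.904, (a₂/a₁)^(3/2) = 2.626.
T₂ = 1.665 × 2.626 = 4.373 hours.

T₂ ≈ 4.37 hours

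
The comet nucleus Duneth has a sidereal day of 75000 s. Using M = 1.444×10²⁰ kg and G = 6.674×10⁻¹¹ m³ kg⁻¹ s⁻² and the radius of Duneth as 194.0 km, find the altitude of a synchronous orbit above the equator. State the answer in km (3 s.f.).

h_sync ≈ 917 km

μ = GM = 6.674×10⁻¹¹ × 1.444×10²⁰ = 9.637×10⁹ m³/s².
A synchronous orbit has period T, so by Kepler's third law a = (μT²/4π²)^(1/3).
μT²/4π² = 9.637×10⁹ × (7.500×10⁴)² / 39.48 = 1.373×10¹⁸ m³.
a = 1.111×10⁶ m = 1111.5 km.
Altitude h = a − R = 1111.5 − 194.0 = 917.49 km.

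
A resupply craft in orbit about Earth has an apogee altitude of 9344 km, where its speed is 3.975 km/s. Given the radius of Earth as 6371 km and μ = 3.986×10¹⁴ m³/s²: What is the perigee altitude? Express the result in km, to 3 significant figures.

r_a = 6371 + 9344 = 15715 km = 1.572×10⁷ m.
Specific energy ε = v²/2 − μ/r = -1.746×10⁷ J/kg, so a = −μ/(2ε) = 1.141×10⁷ m.
The apsides satisfy r_p + r_a = 2a, so the perigee radius is 2a − r_a = 7.109×10⁶ m = 7109.1 km.
Perigee altitude = 7109.1 − 6371 = 738.11 km.

perigee altitude ≈ 738 km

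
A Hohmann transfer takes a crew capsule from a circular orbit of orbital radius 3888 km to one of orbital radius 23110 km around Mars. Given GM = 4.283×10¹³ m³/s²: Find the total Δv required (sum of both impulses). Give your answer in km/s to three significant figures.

Δv_total ≈ 1.65 km/s

r₁ = 3888 km = 3.888×10⁶ m.
r₂ = 23110 km = 2.311×10⁷ m.
Transfer ellipse a_t = (r₁ + r₂)/2 = 1.350×10⁷ m.
At r₁: circular v_c1 = √(μ/r₁) = 3319 m/s; transfer-periapsis v_p = √[μ(2/r₁ − 1/a_t)] = 4343 m/s.
Δv₁ = v_p − v_c1 = 1024 m/s.
At r₂: circular v_c2 = √(μ/r₂) = 1361 m/s; transfer-apoapsis v_a = √[μ(2/r₂ − 1/a_t)] = 730.6 m/s.
Δv₂ = v_c2 − v_a = 630.8 m/s.
Total Δv = Δv₁ + Δv₂ = 1654 m/s = 1.654 km/s.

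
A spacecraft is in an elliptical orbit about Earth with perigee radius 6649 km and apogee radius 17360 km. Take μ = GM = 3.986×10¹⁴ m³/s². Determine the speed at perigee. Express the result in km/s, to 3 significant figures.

Semi-major axis a = (r_p + r_a)/2 = 12004 km = 1.200×10⁷ m.
Vis-viva: v² = μ(2/r − 1/a) = 3.986×10¹⁴ × (3.008×10⁻⁷ − 8.330×10⁻⁸) = 8.669×10⁷ m²/s².
v = 9311 m/s = 9.311 km/s.

v ≈ 9.31 km/s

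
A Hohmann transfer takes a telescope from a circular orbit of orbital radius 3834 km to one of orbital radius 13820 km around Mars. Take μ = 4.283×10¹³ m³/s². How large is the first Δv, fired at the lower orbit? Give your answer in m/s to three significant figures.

Δv ≈ 840 m/s

r₁ = 3834 km = 3.834×10⁶ m.
r₂ = 13820 km = 1.382×10⁷ m.
Transfer ellipse a_t = (r₁ + r₂)/2 = 8.827×10⁶ m.
At r₁: circular v_c1 = √(μ/r₁) = 3342 m/s; transfer-periapsis v_p = √[μ(2/r₁ − 1/a_t)] = 4182 m/s.
Δv₁ = v_p − v_c1 = 839.8 m/s.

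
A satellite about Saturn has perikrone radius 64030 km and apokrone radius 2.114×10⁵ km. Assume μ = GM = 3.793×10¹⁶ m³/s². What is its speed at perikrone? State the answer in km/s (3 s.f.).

Semi-major axis a = (r_p + r_a)/2 = 1.3772×10⁵ km = 1.377×10⁸ m.
Vis-viva: v² = μ(2/r − 1/a) = 3.793×10¹⁶ × (3.124×10⁻⁸ − 7.261×10⁻⁹) = 9.093×10⁸ m²/s².
v = 30160 m/s = 30.16 km/s.

v ≈ 30.2 km/s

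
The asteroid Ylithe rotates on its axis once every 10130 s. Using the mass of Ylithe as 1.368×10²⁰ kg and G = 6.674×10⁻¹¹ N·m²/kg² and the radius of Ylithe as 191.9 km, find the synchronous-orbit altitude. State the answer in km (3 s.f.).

μ = GM = 6.674×10⁻¹¹ × 1.368×10²⁰ = 9.130×10⁹ m³/s².
A synchronous orbit has period T, so by Kepler's third law a = (μT²/4π²)^(1/3).
μT²/4π² = 9.130×10⁹ × (1.013×10⁴)² / 39.48 = 2.373×10¹⁶ m³.
a = 2.874×10⁵ m = 287.37 km.
Altitude h = a − R = 287.37 − 191.9 = 95.472 km.

h_sync ≈ 95.5 km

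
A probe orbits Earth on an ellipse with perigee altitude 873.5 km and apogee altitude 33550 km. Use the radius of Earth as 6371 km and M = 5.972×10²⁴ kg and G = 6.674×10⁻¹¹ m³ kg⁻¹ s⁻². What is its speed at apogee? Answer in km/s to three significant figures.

μ = GM = 6.674×10⁻¹¹ × 5.972×10²⁴ = 3.986×10¹⁴ m³/s².
r_p = 6371 + 873.5 = 7244.5 km = 7.2445×10⁶ m.
r_a = 6371 + 33550 = 39921 km = 3.9921×10⁷ m.
Semi-major axis a = (r_p + r_a)/2 = 23583 km = 2.358×10⁷ m.
Vis-viva: v² = μ(2/r − 1/a) = 3.986×10¹⁴ × (5.010×10⁻⁸ − 4.240×10⁻⁸) = 3.067×10⁶ m²/s².
v = 1751 m/s = 1.751 km/s.

v ≈ 1.75 km/s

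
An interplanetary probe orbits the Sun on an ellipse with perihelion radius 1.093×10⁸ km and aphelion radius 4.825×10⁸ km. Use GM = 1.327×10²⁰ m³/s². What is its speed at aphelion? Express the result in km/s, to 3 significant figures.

v ≈ 10.1 km/s

Semi-major axis a = (r_p + r_a)/2 = 2.9590×10⁸ km = 2.959×10¹¹ m.
Vis-viva: v² = μ(2/r − 1/a) = 1.327×10²⁰ × (4.145×10⁻¹² − 3.380×10⁻¹²) = 1.016×10⁸ m²/s².
v = 10080 m/s = 10.08 km/s.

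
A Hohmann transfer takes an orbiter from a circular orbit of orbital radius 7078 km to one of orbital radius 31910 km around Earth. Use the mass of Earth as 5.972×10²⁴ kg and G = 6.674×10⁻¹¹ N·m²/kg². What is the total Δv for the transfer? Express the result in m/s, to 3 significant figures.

Δv_total ≈ 3500 m/s

μ = GM = 6.674×10⁻¹¹ × 5.972×10²⁴ = 3.986×10¹⁴ m³/s².
r₁ = 7078 km = 7.078×10⁶ m.
r₂ = 31910 km = 3.191×10⁷ m.
Transfer ellipse a_t = (r₁ + r₂)/2 = 1.949×10⁷ m.
At r₁: circular v_c1 = √(μ/r₁) = 7504 m/s; transfer-perigee v_p = √[μ(2/r₁ − 1/a_t)] = 9601 m/s.
Δv₁ = v_p − v_c1 = 2097 m/s.
At r₂: circular v_c2 = √(μ/r₂) = 3534 m/s; transfer-apogee v_a = √[μ(2/r₂ − 1/a_t)] = 2130 m/s.
Δv₂ = v_c2 − v_a = 1405 m/s.
Total Δv = Δv₁ + Δv₂ = 3501 m/s.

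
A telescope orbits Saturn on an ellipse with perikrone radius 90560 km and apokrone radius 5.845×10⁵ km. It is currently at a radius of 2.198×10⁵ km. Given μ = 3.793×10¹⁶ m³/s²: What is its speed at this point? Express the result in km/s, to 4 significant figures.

v ≈ 15.26 km/s

Semi-major axis a = (r_p + r_a)/2 = 3.3753×10⁵ km = 3.375×10⁸ m.
Vis-viva: v² = μ(2/r − 1/a) = 3.793×10¹⁶ × (9.099×10⁻⁹ − 2.963×10⁻⁹) = 2.328×10⁸ m²/s².
v = 15260 m/s = 15.26 km/s.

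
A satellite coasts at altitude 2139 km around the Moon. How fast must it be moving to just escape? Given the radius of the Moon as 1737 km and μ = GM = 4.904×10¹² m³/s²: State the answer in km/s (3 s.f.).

r = 1737 + 2139 = 3876.0 km = 3.8760×10⁶ m.
Escape speed v_esc = √(2μ/r) = √(2 × 4.904×10¹² / 3.876×10⁶) = √(2.530×10⁶) = 1591 m/s.
= 1.591 km/s.

v_esc ≈ 1.59 km/s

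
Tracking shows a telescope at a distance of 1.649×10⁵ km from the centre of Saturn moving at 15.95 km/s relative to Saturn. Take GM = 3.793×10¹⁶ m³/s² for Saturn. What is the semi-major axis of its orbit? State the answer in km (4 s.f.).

a ≈ 1.845×10⁵ km

r = 1.649×10⁸ m.
Specific orbital energy ε = v²/2 − μ/r = (15950)²/2 − 3.793×10¹⁶/1.649×10⁸ = -1.028×10⁸ J/kg.
Since ε = −μ/(2a), a = −μ/(2ε) = 1.845×10⁸ m = 1.8445×10⁵ km.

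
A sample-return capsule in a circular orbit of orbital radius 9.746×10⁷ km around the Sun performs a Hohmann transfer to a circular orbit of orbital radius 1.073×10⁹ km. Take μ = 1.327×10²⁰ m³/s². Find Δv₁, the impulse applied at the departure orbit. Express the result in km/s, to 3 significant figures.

r₁ = 9.746×10⁷ km = 9.746×10¹⁰ m.
r₂ = 1.073×10⁹ km = 1.073×10¹² m.
Transfer ellipse a_t = (r₁ + r₂)/2 = 5.852×10¹¹ m.
At r₁: circular v_c1 = √(μ/r₁) = 36900 m/s; transfer-perihelion v_p = √[μ(2/r₁ − 1/a_t)] = 49960 m/s.
Δv₁ = v_p − v_c1 = 13060 m/s.
= 13.06 km/s.

Δv ≈ 13.1 km/s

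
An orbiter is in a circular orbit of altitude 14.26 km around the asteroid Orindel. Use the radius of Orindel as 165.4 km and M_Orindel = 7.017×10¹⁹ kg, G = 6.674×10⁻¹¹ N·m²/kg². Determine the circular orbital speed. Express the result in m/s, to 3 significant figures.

μ = GM = 6.674×10⁻¹¹ × 7.017×10¹⁹ = 4.683×10⁹ m³/s².
r = 165.4 + 14.26 = 179.66 km = 1.7966×10⁵ m.
For a circular orbit v = √(μ/r) = √(4.683×10⁹ / 1.797×10⁵) = √(2.607×10⁴) = 161.5 m/s.

v ≈ 161 m/s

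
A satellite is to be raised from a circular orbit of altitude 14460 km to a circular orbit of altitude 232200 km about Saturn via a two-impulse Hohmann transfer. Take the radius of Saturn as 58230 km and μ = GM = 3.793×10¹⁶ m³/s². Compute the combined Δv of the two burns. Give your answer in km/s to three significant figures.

Δv_total ≈ 10.2 km/s

r₁ = 58230 + 14460 = 72690 km = 7.2690×10⁷ m.
r₂ = 58230 + 232200 = 290430 km = 2.9043×10⁸ m.
Transfer ellipse a_t = (r₁ + r₂)/2 = 1.816×10⁸ m.
At r₁: circular v_c1 = √(μ/r₁) = 22840 m/s; transfer-perikrone v_p = √[μ(2/r₁ − 1/a_t)] = 28890 m/s.
Δv₁ = v_p − v_c1 = 6048 m/s.
At r₂: circular v_c2 = √(μ/r₂) = 11430 m/s; transfer-apokrone v_a = √[μ(2/r₂ − 1/a_t)] = 7231 m/s.
Δv₂ = v_c2 − v_a = 4197 m/s.
Total Δv = Δv₁ + Δv₂ = 10250 m/s = 10.25 km/s.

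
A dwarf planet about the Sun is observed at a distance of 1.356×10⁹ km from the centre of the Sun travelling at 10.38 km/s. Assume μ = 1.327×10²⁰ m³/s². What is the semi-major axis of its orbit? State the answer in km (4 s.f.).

a ≈ 1.508×10⁹ km

r = 1.356×10¹² m.
Vis-viva rearranged: 1/a = 2/r − v²/μ = 1.475×10⁻¹² − 8.119×10⁻¹³ = 6.630×10⁻¹³ m⁻¹.
a = 1.508×10¹² m = 1.5083×10⁹ km.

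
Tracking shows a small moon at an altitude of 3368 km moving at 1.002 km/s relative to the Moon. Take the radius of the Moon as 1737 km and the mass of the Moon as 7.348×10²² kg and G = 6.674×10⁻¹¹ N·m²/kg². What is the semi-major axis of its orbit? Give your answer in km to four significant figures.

a ≈ 5346 km

μ = GM = 6.674×10⁻¹¹ × 7.348×10²² = 4.904×10¹² m³/s².
r = 1737 + 3368 = 5105.0 km = 5.105×10⁶ m.
Vis-viva rearranged: 1/a = 2/r − v²/μ = 3.918×10⁻⁷ − 2.047×10⁻⁷ = 1.870×10⁻⁷ m⁻¹.
a = 5.346×10⁶ m = 5346.4 km.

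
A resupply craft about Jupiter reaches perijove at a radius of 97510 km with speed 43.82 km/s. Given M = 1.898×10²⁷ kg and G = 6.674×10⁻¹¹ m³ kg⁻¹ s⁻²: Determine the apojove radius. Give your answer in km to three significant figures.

μ = GM = 6.674×10⁻¹¹ × 1.898×10²⁷ = 1.267×10¹⁷ m³/s².
r_p = 9.751×10⁷ m.
Specific energy ε = v²/2 − μ/r = -3.390×10⁸ J/kg, so a = −μ/(2ε) = 1.868×10⁸ m.
The apsides satisfy r_p + r_a = 2a, so the apojove radius is 2a − r_p = 2.762×10⁸ m = 2.7618×10⁵ km.

apojove radius ≈ 2.76×10⁵ km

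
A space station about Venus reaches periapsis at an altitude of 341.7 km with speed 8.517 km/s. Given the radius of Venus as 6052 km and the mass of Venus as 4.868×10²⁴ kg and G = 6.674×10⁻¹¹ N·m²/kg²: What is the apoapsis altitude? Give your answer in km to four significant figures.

μ = GM = 6.674×10⁻¹¹ × 4.868×10²⁴ = 3.249×10¹⁴ m³/s².
r_p = 6052 + 341.7 = 6393.7 km = 6.394×10⁶ m.
Specific energy ε = v²/2 − μ/r = -1.454×10⁷ J/kg, so a = −μ/(2ε) = 1.117×10⁷ m.
The apsides satisfy r_p + r_a = 2a, so the apoapsis radius is 2a − r_p = 1.594×10⁷ m = 15944 km.
Apoapsis altitude = 15944 − 6052 = 9892.0 km.

apoapsis altitude ≈ 9892 km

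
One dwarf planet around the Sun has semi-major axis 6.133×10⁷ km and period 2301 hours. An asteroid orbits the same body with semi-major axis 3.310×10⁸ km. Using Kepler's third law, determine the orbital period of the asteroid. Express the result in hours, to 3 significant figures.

T₂ ≈ 28900 hours

Kepler's third law: T² ∝ a³, so T₂ = T₁ (a₂/a₁)^(3/2).
a₂/a₁ = 5.397, (a₂/a₁)^(3/2) = 12.54.
T₂ = 2301 × 12.54 = 28850 hours.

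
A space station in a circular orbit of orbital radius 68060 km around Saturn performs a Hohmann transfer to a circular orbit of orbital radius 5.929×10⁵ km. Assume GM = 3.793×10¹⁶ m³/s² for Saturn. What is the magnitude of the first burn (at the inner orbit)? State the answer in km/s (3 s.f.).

r₁ = 68060 km = 6.806×10⁷ m.
r₂ = 5.929×10⁵ km = 5.929×10⁸ m.
Transfer ellipse a_t = (r₁ + r₂)/2 = 3.305×10⁸ m.
At r₁: circular v_c1 = √(μ/r₁) = 23610 m/s; transfer-perikrone v_p = √[μ(2/r₁ − 1/a_t)] = 31620 m/s.
Δv₁ = v_p − v_c1 = 8013 m/s.
= 8.013 km/s.

Δv ≈ 8.01 km/s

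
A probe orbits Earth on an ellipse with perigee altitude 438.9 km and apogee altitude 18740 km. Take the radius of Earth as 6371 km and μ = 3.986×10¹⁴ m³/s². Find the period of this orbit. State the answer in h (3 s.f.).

T ≈ 5.57 h

r_p = 6371 + 438.9 = 6809.9 km = 6.8099×10⁶ m.
r_a = 6371 + 18740 = 25111 km = 2.5111×10⁷ m.
Semi-major axis a = (r_p + r_a)/2 = (6809.9 + 25111)/2 = 15960 km = 1.596×10⁷ m.
By Kepler's third law T = 2π√(a³/μ) = 2π × 3.194×10³ = 2.007×10⁴ s.
= 5.574 h.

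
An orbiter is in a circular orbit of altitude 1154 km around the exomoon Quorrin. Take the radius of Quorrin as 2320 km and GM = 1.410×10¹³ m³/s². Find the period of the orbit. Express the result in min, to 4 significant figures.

r = 2320 + 1154 = 3474.0 km = 3.4740×10⁶ m.
Kepler's third law: T = 2π√(r³/μ) = 2π√((3.474×10⁶)³ / 1.410×10¹³).
r³/μ = 2.974×10⁶ s², so T = 2π × 1.724×10³ = 1.083×10⁴ s.
Converting: 1.083×10⁴ s ÷ 60.00 = 180.6 min.

T ≈ 180.6 min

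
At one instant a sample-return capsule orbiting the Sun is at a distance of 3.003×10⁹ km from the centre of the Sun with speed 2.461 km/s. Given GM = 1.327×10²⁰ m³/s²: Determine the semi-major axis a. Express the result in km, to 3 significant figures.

r = 3.003×10¹² m.
Specific orbital energy ε = v²/2 − μ/r = (2461)²/2 − 1.327×10²⁰/3.003×10¹² = -4.116×10⁷ J/kg.
Since ε = −μ/(2a), a = −μ/(2ε) = 1.612×10¹² m = 1.6120×10⁹ km.

a ≈ 1.61×10⁹ km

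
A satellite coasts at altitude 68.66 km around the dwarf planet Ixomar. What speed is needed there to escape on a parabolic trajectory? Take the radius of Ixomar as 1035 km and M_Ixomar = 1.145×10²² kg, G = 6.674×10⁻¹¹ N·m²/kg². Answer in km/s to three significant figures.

μ = GM = 6.674×10⁻¹¹ × 1.145×10²² = 7.642×10¹¹ m³/s².
r = 1035 + 68.66 = 1103.7 km = 1.1037×10⁶ m.
Escape speed v_esc = √(2μ/r) = √(2 × 7.642×10¹¹ / 1.104×10⁶) = √(1.385×10⁶) = 1177 m/s.
= 1.177 km/s.

v_esc ≈ 1.18 km/s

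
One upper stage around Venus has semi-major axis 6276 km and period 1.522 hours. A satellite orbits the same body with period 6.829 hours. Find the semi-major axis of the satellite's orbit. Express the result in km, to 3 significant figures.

Kepler's third law: a³ ∝ T², so a₂ = a₁ (T₂/T₁)^(2/3).
T₂/T₁ = 4.487, (T₂/T₁)^(2/3) = 2.720.
a₂ = 6276 × 2.720 = 17070 km.

a₂ ≈ 17100 km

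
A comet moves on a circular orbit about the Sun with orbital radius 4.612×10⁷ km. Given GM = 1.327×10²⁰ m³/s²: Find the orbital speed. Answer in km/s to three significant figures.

r = 4.612×10⁷ km = 4.612×10¹⁰ m.
For a circular orbit v = √(μ/r) = √(1.327×10²⁰ / 4.612×10¹⁰) = √(2.877×10⁹) = 53640 m/s.
That is 53.64 km/s.

v ≈ 53.6 km/s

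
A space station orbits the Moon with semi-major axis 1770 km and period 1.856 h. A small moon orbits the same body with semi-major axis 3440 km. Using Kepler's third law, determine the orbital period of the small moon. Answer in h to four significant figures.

Kepler's third law: T² ∝ a³, so T₂ = T₁ (a₂/a₁)^(3/2).
a₂/a₁ = 1.944, (a₂/a₁)^(3/2) = 2.709.
T₂ = 1.856 × 2.709 = 5.029 h.

T₂ ≈ 5.029 h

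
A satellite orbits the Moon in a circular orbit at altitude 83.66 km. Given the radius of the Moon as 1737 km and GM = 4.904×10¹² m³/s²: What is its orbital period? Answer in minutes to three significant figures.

r = 1737 + 83.66 = 1820.7 km = 1.8207×10⁶ m.
Kepler's third law: T = 2π√(r³/μ) = 2π√((1.821×10⁶)³ / 4.904×10¹²).
r³/μ = 1.231×10⁶ s², so T = 2π × 1.109×10³ = 6.970×10³ s.
Converting: 6.970×10³ s ÷ 60.00 = 116.2 minutes.

T ≈ 116 minutes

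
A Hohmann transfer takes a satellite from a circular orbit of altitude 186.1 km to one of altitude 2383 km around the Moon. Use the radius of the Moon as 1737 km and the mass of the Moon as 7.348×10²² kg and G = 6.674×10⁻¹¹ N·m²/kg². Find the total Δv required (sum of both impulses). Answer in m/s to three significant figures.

Δv_total ≈ 488 m/s

μ = GM = 6.674×10⁻¹¹ × 7.348×10²² = 4.904×10¹² m³/s².
r₁ = 1737 + 186.1 = 1923.1 km = 1.9231×10⁶ m.
r₂ = 1737 + 2383 = 4120.0 km = 4.1200×10⁶ m.
Transfer ellipse a_t = (r₁ + r₂)/2 = 3.022×10⁶ m.
At r₁: circular v_c1 = √(μ/r₁) = 1597 m/s; transfer-perilune v_p = √[μ(2/r₁ − 1/a_t)] = 1865 m/s.
Δv₁ = v_p − v_c1 = 267.8 m/s.
At r₂: circular v_c2 = √(μ/r₂) = 1091 m/s; transfer-apolune v_a = √[μ(2/r₂ − 1/a_t)] = 870.4 m/s.
Δv₂ = v_c2 − v_a = 220.6 m/s.
Total Δv = Δv₁ + Δv₂ = 488.4 m/s.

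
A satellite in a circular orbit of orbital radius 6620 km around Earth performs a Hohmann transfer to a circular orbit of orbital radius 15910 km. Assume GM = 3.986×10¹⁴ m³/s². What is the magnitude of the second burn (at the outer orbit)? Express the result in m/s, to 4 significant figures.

Δv ≈ 1168 m/s

r₁ = 6620 km = 6.620×10⁶ m.
r₂ = 15910 km = 1.591×10⁷ m.
Transfer ellipse a_t = (r₁ + r₂)/2 = 1.126×10⁷ m.
At r₁: circular v_c1 = √(μ/r₁) = 7760 m/s; transfer-perigee v_p = √[μ(2/r₁ − 1/a_t)] = 9222 m/s.
At r₂: circular v_c2 = √(μ/r₂) = 5005 m/s; transfer-apogee v_a = √[μ(2/r₂ − 1/a_t)] = 3837 m/s.
Δv₂ = v_c2 − v_a = 1168 m/s.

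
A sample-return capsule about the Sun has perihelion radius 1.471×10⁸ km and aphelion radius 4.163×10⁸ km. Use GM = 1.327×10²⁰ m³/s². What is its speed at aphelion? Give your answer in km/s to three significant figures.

v ≈ 12.9 km/s

Semi-major axis a = (r_p + r_a)/2 = 2.8170×10⁸ km = 2.817×10¹¹ m.
Vis-viva: v² = μ(2/r − 1/a) = 1.327×10²⁰ × (4.804×10⁻¹² − 3.550×10⁻¹²) = 1.665×10⁸ m²/s².
v = 12900 m/s = 12.90 km/s.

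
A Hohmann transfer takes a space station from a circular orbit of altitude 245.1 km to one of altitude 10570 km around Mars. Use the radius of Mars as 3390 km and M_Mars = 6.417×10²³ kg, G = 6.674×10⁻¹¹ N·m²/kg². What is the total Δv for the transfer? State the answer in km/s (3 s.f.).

Δv_total ≈ 1.52 km/s

μ = GM = 6.674×10⁻¹¹ × 6.417×10²³ = 4.283×10¹³ m³/s².
r₁ = 3390 + 245.1 = 3635.1 km = 3.6351×10⁶ m.
r₂ = 3390 + 10570 = 13960 km = 1.3960×10⁷ m.
Transfer ellipse a_t = (r₁ + r₂)/2 = 8.798×10⁶ m.
At r₁: circular v_c1 = √(μ/r₁) = 3432 m/s; transfer-periapsis v_p = √[μ(2/r₁ − 1/a_t)] = 4324 m/s.
Δv₁ = v_p − v_c1 = 891.3 m/s.
At r₂: circular v_c2 = √(μ/r₂) = 1752 m/s; transfer-apoapsis v_a = √[μ(2/r₂ − 1/a_t)] = 1126 m/s.
Δv₂ = v_c2 − v_a = 625.6 m/s.
Total Δv = Δv₁ + Δv₂ = 1517 m/s = 1.517 km/s.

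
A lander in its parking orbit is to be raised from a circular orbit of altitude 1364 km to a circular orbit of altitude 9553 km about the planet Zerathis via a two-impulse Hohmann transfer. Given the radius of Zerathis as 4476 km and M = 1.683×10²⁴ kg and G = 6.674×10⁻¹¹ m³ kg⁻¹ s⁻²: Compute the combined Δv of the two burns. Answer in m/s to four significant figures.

μ = GM = 6.674×10⁻¹¹ × 1.683×10²⁴ = 1.123×10¹⁴ m³/s².
r₁ = 4476 + 1364 = 5840.0 km = 5.8400×10⁶ m.
r₂ = 4476 + 9553 = 14029 km = 1.4029×10⁷ m.
Transfer ellipse a_t = (r₁ + r₂)/2 = 9.934×10⁶ m.
At r₁: circular v_c1 = √(μ/r₁) = 4386 m/s; transfer-periapsis v_p = √[μ(2/r₁ − 1/a_t)] = 5212 m/s.
Δv₁ = v_p − v_c1 = 826.0 m/s.
At r₂: circular v_c2 = √(μ/r₂) = 2830 m/s; transfer-apoapsis v_a = √[μ(2/r₂ − 1/a_t)] = 2169 m/s.
Δv₂ = v_c2 − v_a = 660.1 m/s.
Total Δv = Δv₁ + Δv₂ = 1486 m/s.

Δv_total ≈ 1486 m/s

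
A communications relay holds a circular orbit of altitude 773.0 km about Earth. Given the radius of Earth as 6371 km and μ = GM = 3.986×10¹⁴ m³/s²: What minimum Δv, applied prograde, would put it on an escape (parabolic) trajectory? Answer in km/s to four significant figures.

r = 6371 + 773.0 = 7144.0 km = 7.1440×10⁶ m.
Circular speed v_c = √(μ/r) = 7470 m/s.
Escape speed v_esc = √(2μ/r) = √2 × v_c = 10560 m/s.
Δv = v_esc − v_c = 3094 m/s = 3.094 km/s.

Δv ≈ 3.094 km/s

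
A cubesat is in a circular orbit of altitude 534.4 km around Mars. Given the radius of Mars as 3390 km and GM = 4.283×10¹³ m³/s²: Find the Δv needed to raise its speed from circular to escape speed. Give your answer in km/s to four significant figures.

Δv ≈ 1.368 km/s

r = 3390 + 534.4 = 3924.4 km = 3.9244×10⁶ m.
Circular speed v_c = √(μ/r) = 3304 m/s.
Escape speed v_esc = √(2μ/r) = √2 × v_c = 4672 m/s.
Δv = v_esc − v_c = 1368 m/s = 1.368 km/s.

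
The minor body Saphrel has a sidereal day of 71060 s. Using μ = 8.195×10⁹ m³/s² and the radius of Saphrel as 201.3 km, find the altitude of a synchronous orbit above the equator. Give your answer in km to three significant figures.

A synchronous orbit has period T, so by Kepler's third law a = (μT²/4π²)^(1/3).
μT²/4π² = 8.195×10⁹ × (7.106×10⁴)² / 39.48 = 1.048×10¹⁸ m³.
a = 1.016×10⁶ m = 1015.8 km.
Altitude h = a − R = 1015.8 − 201.3 = 814.51 km.

h_sync ≈ 815 km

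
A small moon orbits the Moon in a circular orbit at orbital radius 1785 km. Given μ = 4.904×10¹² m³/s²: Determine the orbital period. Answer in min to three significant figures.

r = 1785 km = 1.785×10⁶ m.
Kepler's third law: T = 2π√(r³/μ) = 2π√((1.785×10⁶)³ / 4.904×10¹²).
r³/μ = 1.160×10⁶ s², so T = 2π × 1.077×10³ = 6.766×10³ s.
Converting: 6.766×10³ s ÷ 60.00 = 112.8 min.

T ≈ 113 min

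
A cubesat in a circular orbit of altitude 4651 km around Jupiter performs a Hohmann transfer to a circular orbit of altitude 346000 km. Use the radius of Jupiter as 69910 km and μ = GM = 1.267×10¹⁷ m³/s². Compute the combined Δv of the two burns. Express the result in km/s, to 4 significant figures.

r₁ = 69910 + 4651 = 74561 km = 7.4561×10⁷ m.
r₂ = 69910 + 346000 = 415910 km = 4.1591×10⁸ m.
Transfer ellipse a_t = (r₁ + r₂)/2 = 2.452×10⁸ m.
At r₁: circular v_c1 = √(μ/r₁) = 41220 m/s; transfer-perijove v_p = √[μ(2/r₁ − 1/a_t)] = 53680 m/s.
Δv₁ = v_p − v_c1 = 12460 m/s.
At r₂: circular v_c2 = √(μ/r₂) = 17450 m/s; transfer-apojove v_a = √[μ(2/r₂ − 1/a_t)] = 9624 m/s.
Δv₂ = v_c2 − v_a = 7830 m/s.
Total Δv = Δv₁ + Δv₂ = 20290 m/s = 20.29 km/s.

Δv_total ≈ 20.29 km/s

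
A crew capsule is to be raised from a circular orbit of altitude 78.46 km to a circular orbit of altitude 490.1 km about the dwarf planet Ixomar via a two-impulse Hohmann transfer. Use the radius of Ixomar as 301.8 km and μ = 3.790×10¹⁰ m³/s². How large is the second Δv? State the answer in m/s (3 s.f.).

Δv ≈ 42.6 m/s

r₁ = 301.8 + 78.46 = 380.26 km = 3.8026×10⁵ m.
r₂ = 301.8 + 490.1 = 791.90 km = 7.9190×10⁵ m.
Transfer ellipse a_t = (r₁ + r₂)/2 = 5.861×10⁵ m.
At r₁: circular v_c1 = √(μ/r₁) = 315.7 m/s; transfer-periapsis v_p = √[μ(2/r₁ − 1/a_t)] = 367.0 m/s.
At r₂: circular v_c2 = √(μ/r₂) = 218.8 m/s; transfer-apoapsis v_a = √[μ(2/r₂ − 1/a_t)] = 176.2 m/s.
Δv₂ = v_c2 − v_a = 42.55 m/s.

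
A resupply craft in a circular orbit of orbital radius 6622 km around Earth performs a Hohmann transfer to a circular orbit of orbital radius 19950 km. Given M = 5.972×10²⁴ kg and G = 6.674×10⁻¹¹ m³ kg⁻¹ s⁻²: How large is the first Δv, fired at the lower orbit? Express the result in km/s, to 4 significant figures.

Δv ≈ 1.749 km/s

μ = GM = 6.674×10⁻¹¹ × 5.972×10²⁴ = 3.986×10¹⁴ m³/s².
r₁ = 6622 km = 6.622×10⁶ m.
r₂ = 19950 km = 1.995×10⁷ m.
Transfer ellipse a_t = (r₁ + r₂)/2 = 1.329×10⁷ m.
At r₁: circular v_c1 = √(μ/r₁) = 7758 m/s; transfer-perigee v_p = √[μ(2/r₁ − 1/a_t)] = 9507 m/s.
Δv₁ = v_p − v_c1 = 1749 m/s.
= 1.749 km/s.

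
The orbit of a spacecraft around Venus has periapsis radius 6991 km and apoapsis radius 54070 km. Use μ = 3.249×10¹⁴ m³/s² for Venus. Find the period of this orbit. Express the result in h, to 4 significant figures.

T ≈ 16.33 h

Semi-major axis a = (r_p + r_a)/2 = (6991.0 + 54070)/2 = 30530 km = 3.053×10⁷ m.
By Kepler's third law T = 2π√(a³/μ) = 2π × 9.359×10³ = 5.880×10⁴ s.
= 16.33 h.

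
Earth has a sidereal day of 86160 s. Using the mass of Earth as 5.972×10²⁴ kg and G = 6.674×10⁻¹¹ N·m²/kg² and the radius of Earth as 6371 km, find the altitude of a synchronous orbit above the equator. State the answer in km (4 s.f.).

μ = GM = 6.674×10⁻¹¹ × 5.972×10²⁴ = 3.986×10¹⁴ m³/s².
A synchronous orbit has period T, so by Kepler's third law a = (μT²/4π²)^(1/3).
μT²/4π² = 3.986×10¹⁴ × (8.616×10⁴)² / 39.48 = 7.495×10²² m³.
a = 4.216×10⁷ m = 42162 km.
Altitude h = a − R = 42162 − 6371 = 35791 km.

h_sync ≈ 35790 km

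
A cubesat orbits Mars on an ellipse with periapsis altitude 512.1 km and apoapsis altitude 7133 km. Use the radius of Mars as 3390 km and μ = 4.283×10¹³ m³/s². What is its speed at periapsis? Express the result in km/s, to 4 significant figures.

v ≈ 4.002 km/s

r_p = 3390 + 512.1 = 3902.1 km = 3.9021×10⁶ m.
r_a = 3390 + 7133 = 10523 km = 1.0523×10⁷ m.
Semi-major axis a = (r_p + r_a)/2 = 7212.6 km = 7.213×10⁶ m.
Vis-viva: v² = μ(2/r − 1/a) = 4.283×10¹³ × (5.125×10⁻⁷ − 1.386×10⁻⁷) = 1.601×10⁷ m²/s².
v = 4002 m/s = 4.002 km/s.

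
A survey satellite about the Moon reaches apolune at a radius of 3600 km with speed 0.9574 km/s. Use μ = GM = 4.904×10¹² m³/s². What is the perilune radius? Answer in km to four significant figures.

perilune radius ≈ 1825 km

r_a = 3.600×10⁶ m.
Specific energy ε = v²/2 − μ/r = -9.039×10⁵ J/kg, so a = −μ/(2ε) = 2.713×10⁶ m.
The apsides satisfy r_p + r_a = 2a, so the perilune radius is 2a − r_a = 1.825×10⁶ m = 1825.3 km.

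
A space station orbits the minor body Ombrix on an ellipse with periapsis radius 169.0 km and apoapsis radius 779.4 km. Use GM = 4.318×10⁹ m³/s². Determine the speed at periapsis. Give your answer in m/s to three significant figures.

Semi-major axis a = (r_p + r_a)/2 = 474.20 km = 4.742×10⁵ m.
Vis-viva: v² = μ(2/r − 1/a) = 4.318×10⁹ × (1.183×10⁻⁵ − 2.109×10⁻⁶) = 4.199×10⁴ m²/s².
v = 204.9 m/s.

v ≈ 205 m/s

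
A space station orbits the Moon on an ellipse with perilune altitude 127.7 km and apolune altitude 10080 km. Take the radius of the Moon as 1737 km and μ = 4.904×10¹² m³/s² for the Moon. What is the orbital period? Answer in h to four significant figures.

r_p = 1737 + 127.7 = 1864.7 km = 1.8647×10⁶ m.
r_a = 1737 + 10080 = 11817 km = 1.1817×10⁷ m.
Semi-major axis a = (r_p + r_a)/2 = (1864.7 + 11817)/2 = 6840.9 km = 6.841×10⁶ m.
By Kepler's third law T = 2π√(a³/μ) = 2π × 8.080×10³ = 5.077×10⁴ s.
= 14.10 h.

T ≈ 14.10 h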